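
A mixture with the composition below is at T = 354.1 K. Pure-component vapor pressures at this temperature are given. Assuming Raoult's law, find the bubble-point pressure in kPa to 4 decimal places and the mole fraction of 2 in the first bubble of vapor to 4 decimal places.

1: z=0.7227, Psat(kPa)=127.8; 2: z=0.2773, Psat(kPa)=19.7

Pbub = 97.8239 kPa, y_2 = 0.0558

At the bubble point ψ → 0, so ΣzᵢKᵢ = 1 with Kᵢ = Pᵢˢᵃᵗ/P ⇒ P = ΣzᵢPᵢˢᵃᵗ.
P = 0.7227·127.8 + 0.2773·19.7 = 97.8239 kPa
yᵢ = zᵢPᵢˢᵃᵗ/P ⇒ y_2 = 0.2773·19.7/97.8239 = 0.0558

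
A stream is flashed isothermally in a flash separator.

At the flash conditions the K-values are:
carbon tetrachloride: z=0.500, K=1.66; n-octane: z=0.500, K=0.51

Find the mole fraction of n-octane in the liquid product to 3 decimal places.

x_n-octane = 0.574

Rachford–Rice: g(ψ) = Σ zᵢ(Kᵢ−1)/(1+ψ(Kᵢ−1)) = 0.
g(0) = ΣzᵢKᵢ − 1 = 0.085 and g(1) = 1 − Σzᵢ/Kᵢ = -0.282, so a root lies in (0, 1).
Binary case is linear: z₁(K₁−1)(1+ψ(K₂−1)) + z₂(K₂−1)(1+ψ(K₁−1)) = 0
⇒ ψ = [z₁(K₁−1)+z₂(K₂−1)] / [−(K₁−1)(K₂−1)] = 0.0850/0.3234 = 0.263
Compositions from xᵢ = zᵢ/(1+ψ(Kᵢ−1)), yᵢ = Kᵢxᵢ:
  carbon tetrachloride: x = 0.426, y = 0.707
  n-octane: x = 0.574, y = 0.293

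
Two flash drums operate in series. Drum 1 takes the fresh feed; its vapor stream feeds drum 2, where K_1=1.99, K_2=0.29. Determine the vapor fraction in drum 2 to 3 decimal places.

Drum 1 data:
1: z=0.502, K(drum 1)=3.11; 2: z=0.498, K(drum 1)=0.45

Drum 1:
Rachford–Rice: g(ψ₁) = Σ zᵢ(Kᵢ−1)/(1+ψ₁(Kᵢ−1)) = 0.
Feasibility: ΣzᵢKᵢ = 1.785, Σzᵢ/Kᵢ = 1.268 — both > 1, two phases present.
Binary case is linear: z₁(K₁−1)(1+ψ₁(K₂−1)) + z₂(K₂−1)(1+ψ₁(K₁−1)) = 0
⇒ ψ₁ = [z₁(K₁−1)+z₂(K₂−1)] / [−(K₁−1)(K₂−1)] = 0.7853/1.1605 = 0.677
Drum-1 compositions:
  1: x = 0.207, y = 0.643
  2: x = 0.793, y = 0.357
Drum-2 feed = drum-1 vapor: z₂ = (0.6430, 0.3570).
Drum 2:
Binary case is linear: z₁(K₁−1)(1+ψ₂(K₂−1)) + z₂(K₂−1)(1+ψ₂(K₁−1)) = 0
⇒ ψ₂ = [z₁(K₁−1)+z₂(K₂−1)] / [−(K₁−1)(K₂−1)] = 0.3832/0.7029 = 0.545
  1: x = 0.418, y = 0.831
  2: x = 0.582, y = 0.169

V/F (drum 2) = 0.545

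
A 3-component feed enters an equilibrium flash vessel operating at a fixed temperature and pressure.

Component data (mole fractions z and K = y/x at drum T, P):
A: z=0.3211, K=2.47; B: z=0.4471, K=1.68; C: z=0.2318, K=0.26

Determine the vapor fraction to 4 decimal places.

ψ = 0.7933

Material balance + equilibrium reduce to Σ zᵢ(Kᵢ−1)/(1+ψ(Kᵢ−1)) = 0.
Check two-phase: ΣzᵢKᵢ = 1.6045 > 1 and Σzᵢ/Kᵢ = 1.2877 > 1, so g(0) = 0.6045 > 0 and g(1) = -0.2877 < 0.
Iterate (Newton) starting at ψ = 0.41:
  ψ = 0.4100: g = 0.28602, g' = -0.6581 → ψ = 0.8446
  ψ = 0.8446: g = -0.05372, g' = -1.1241 → ψ = 0.7968
  ψ = 0.7968: g = -0.00342, g' = -0.9879 → ψ = 0.7933
Converged at ψ = 0.7933.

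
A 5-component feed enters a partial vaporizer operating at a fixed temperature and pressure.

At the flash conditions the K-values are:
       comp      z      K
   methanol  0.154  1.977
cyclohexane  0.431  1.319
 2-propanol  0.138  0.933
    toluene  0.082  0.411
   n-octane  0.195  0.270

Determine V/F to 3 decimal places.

Rachford–Rice: g(V/F) = Σ zᵢ(Kᵢ−1)/(1+V/F(Kᵢ−1)) = 0.
g(0) = ΣzᵢKᵢ − 1 = 0.088 and g(1) = 1 − Σzᵢ/Kᵢ = -0.474, so a root lies in (0, 1).
Newton–Raphson from V/F = 0.5:
  V/F = 0.500: g = -0.0825, g' = -0.414 → V/F = 0.301
  V/F = 0.301: g = -0.0088, g' = -0.338 → V/F = 0.275
Converged at V/F = 0.275.

V/F = 0.275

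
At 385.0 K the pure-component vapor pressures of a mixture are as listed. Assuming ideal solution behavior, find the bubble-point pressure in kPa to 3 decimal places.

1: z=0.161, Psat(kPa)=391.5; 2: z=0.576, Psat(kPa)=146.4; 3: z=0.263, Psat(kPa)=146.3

At the bubble point ψ → 0, so ΣzᵢKᵢ = 1 with Kᵢ = Pᵢˢᵃᵗ/P ⇒ P = ΣzᵢPᵢˢᵃᵗ.
P = 0.161·391.5 + 0.576·146.4 + 0.263·146.3 = 185.835 kPa

Pbub = 185.835 kPa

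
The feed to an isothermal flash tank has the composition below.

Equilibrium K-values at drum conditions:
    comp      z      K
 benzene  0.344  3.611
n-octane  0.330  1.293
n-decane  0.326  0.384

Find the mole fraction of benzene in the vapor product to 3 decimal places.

Newton iteration, ψ⁰ = 0.59:
  ψ = 0.590: g = 0.1205, g' = -0.689 → ψ = 0.765
  ψ = 0.765: g = -0.0010, g' = -0.722 → ψ = 0.763
Converged at ψ = 0.763.
Compositions from xᵢ = zᵢ/(1+ψ(Kᵢ−1)), yᵢ = Kᵢxᵢ:
  benzene: x = 0.115, y = 0.415
  n-octane: x = 0.270, y = 0.349
  n-decane: x = 0.615, y = 0.236

y_benzene = 0.415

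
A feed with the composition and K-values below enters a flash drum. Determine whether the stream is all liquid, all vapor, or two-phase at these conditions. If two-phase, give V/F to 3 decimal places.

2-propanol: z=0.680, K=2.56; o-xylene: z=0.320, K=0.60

ΣzᵢKᵢ = 1.933; Σzᵢ/Kᵢ = 0.799.
Since Σzᵢ/Kᵢ < 1 the mixture is above its dew point — single vapor phase.

all vapor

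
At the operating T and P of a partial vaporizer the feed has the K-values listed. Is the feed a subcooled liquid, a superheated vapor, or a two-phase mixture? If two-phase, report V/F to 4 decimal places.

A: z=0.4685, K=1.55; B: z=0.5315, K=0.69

two-phase, V/F = 0.5449

ΣzᵢKᵢ = 1.0929; Σzᵢ/Kᵢ = 1.0725.
Both exceed 1, so a two-phase solution exists.
Material balance + equilibrium reduce to Σ zᵢ(Kᵢ−1)/(1+ψ(Kᵢ−1)) = 0.
Newton iteration, ψ⁰ = 0.53:
  ψ = 0.5300: g = 0.00236, g' = -0.1581 → ψ = 0.5449
Converged at ψ = 0.5449.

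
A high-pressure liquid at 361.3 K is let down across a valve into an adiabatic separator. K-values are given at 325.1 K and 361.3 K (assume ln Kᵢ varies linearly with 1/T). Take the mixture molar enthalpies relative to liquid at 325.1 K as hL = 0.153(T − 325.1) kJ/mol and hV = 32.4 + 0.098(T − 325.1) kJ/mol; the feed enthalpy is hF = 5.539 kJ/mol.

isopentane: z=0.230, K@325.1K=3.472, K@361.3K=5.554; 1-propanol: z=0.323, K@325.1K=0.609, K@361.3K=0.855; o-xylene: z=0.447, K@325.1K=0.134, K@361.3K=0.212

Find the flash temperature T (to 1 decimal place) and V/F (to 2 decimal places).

T = 337.0 K, V/F = 0.12

Adiabatic flash: solve Rachford–Rice at each trial T, then check hF = ψ·hV(T) + (1−ψ)·hL(T).
  T = 325.1 K: K = (3.472, 0.609, 0.134), RR gives ψ = 0.033, H_out = 1.054 kJ/mol
  T = 361.3 K: K = (5.554, 0.855, 0.212), RR gives ψ = 0.252, H_out = 13.193 kJ/mol
  T = 343.2 K: K = (4.446, 0.728, 0.171), RR gives ψ = 0.155, H_out = 7.627 kJ/mol
  T = 334.1 K: K = (3.939, 0.667, 0.152), RR gives ψ = 0.098, H_out = 4.506 kJ/mol
  T = 338.6 K: K = (4.186, 0.697, 0.161), RR gives ψ = 0.127, H_out = 6.087 kJ/mol
  T = 336.4 K: K = (4.064, 0.682, 0.156), RR gives ψ = 0.113, H_out = 5.324 kJ/mol
Linear interpolation between T = 336.4 (H_out = 5.324) and T = 338.6 (H_out = 6.087) on hF = 5.539 gives T ≈ 337.0 K, at which ψ = 0.12.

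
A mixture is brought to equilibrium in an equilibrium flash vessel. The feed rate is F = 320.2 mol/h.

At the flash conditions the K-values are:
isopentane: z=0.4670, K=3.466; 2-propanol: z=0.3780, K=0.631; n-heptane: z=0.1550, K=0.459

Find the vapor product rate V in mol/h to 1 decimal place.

Rachford–Rice: g(ψ) = Σ zᵢ(Kᵢ−1)/(1+ψ(Kᵢ−1)) = 0.
g(0) = ΣzᵢKᵢ − 1 = 0.9283 and g(1) = 1 − Σzᵢ/Kᵢ = -0.0715, so a root lies in (0, 1).
Newton iteration, ψ⁰ = 0.34:
  ψ = 0.3400: g = 0.36416, g' = -0.9757 → ψ = 0.7133
  ψ = 0.7133: g = 0.09158, g' = -0.5882 → ψ = 0.8689
  ψ = 0.8689: g = 0.00287, g' = -0.5606 → ψ = 0.8741
Converged at ψ = 0.8741.
Then V = ψ·F = 0.8741·320.2 = 279.9 mol/h and L = F − V = 40.3 mol/h.

V = 279.9 mol/h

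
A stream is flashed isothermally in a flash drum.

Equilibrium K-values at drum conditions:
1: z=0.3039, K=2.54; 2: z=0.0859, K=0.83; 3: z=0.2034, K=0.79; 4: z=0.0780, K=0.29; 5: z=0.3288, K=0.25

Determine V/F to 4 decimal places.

Iterate (Newton) starting at V/F = 0.5:
  V/F = 0.5000: g = -0.27969, g' = -0.8122 → V/F = 0.1556
  V/F = 0.1556: g = -0.02308, g' = -0.7679 → V/F = 0.1256
  V/F = 0.1256: g = 0.00033, g' = -0.7909 → V/F = 0.1260
Converged at V/F = 0.1260.

V/F = 0.1260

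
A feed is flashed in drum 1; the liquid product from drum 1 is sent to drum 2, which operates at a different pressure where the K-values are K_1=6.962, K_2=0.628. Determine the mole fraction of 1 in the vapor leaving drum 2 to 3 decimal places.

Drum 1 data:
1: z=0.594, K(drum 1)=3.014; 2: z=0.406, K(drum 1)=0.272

y_1 (drum 2) = 0.409

Drum 1:
Binary case is linear: z₁(K₁−1)(1+ψ₁(K₂−1)) + z₂(K₂−1)(1+ψ₁(K₁−1)) = 0
⇒ ψ₁ = [z₁(K₁−1)+z₂(K₂−1)] / [−(K₁−1)(K₂−1)] = 0.9007/1.4662 = 0.614
Drum-1 compositions:
  1: x = 0.265, y = 0.800
  2: x = 0.735, y = 0.200
Drum-2 feed = drum-1 liquid: z₂ = (0.2655, 0.7345).
Drum 2:
Rachford–Rice: g(ψ₂) = Σ zᵢ(Kᵢ−1)/(1+ψ₂(Kᵢ−1)) = 0.
Feasibility: ΣzᵢKᵢ = 2.310, Σzᵢ/Kᵢ = 1.208 — both > 1, two phases present.
Binary case is linear: z₁(K₁−1)(1+ψ₂(K₂−1)) + z₂(K₂−1)(1+ψ₂(K₁−1)) = 0
⇒ ψ₂ = [z₁(K₁−1)+z₂(K₂−1)] / [−(K₁−1)(K₂−1)] = 1.3097/2.2179 = 0.591
  1: x = 0.059, y = 0.409
  2: x = 0.941, y = 0.591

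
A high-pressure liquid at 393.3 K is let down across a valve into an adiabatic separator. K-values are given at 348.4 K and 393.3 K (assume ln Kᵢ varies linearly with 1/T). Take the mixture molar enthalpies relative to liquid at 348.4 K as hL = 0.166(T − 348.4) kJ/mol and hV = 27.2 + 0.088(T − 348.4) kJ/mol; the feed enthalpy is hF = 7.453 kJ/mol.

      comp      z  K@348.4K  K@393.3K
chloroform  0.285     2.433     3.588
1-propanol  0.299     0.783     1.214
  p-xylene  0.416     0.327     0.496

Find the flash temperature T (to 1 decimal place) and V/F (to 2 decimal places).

Adiabatic flash: solve Rachford–Rice at each trial T, then check hF = ψ·hV(T) + (1−ψ)·hL(T).
  T = 348.4 K: K = (2.433, 0.783, 0.327), RR gives ψ = 0.086, H_out = 2.351 kJ/mol
  T = 393.3 K: K = (3.588, 1.214, 0.496), RR gives ψ = 0.688, H_out = 23.761 kJ/mol
  T = 370.9 K: K = (2.991, 0.988, 0.408), RR gives ψ = 0.383, H_out = 13.480 kJ/mol
  T = 359.6 K: K = (2.705, 0.883, 0.366), RR gives ψ = 0.237, H_out = 8.090 kJ/mol
  T = 354.0 K: K = (2.568, 0.832, 0.346), RR gives ψ = 0.163, H_out = 5.288 kJ/mol
  T = 356.8 K: K = (2.636, 0.857, 0.356), RR gives ψ = 0.200, H_out = 6.703 kJ/mol
  T = 358.2 K: K = (2.670, 0.870, 0.361), RR gives ψ = 0.218, H_out = 7.400 kJ/mol
Linear interpolation between T = 358.2 (H_out = 7.400) and T = 359.6 (H_out = 8.090) on hF = 7.453 gives T ≈ 358.3 K, at which ψ = 0.22.

T = 358.3 K, V/F = 0.22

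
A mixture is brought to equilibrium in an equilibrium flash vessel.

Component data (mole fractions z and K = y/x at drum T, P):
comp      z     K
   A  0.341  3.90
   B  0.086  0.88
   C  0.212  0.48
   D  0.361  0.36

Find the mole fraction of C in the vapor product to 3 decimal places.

Let ψ = V/F and solve Σ zᵢ(Kᵢ−1)/(1+ψ(Kᵢ−1)) = 0.
Check two-phase: ΣzᵢKᵢ = 1.637 > 1 and Σzᵢ/Kᵢ = 1.630 > 1, so g(0) = 0.637 > 0 and g(1) = -0.630 < 0.
Newton–Raphson from ψ = 0.57:
  ψ = 0.570: g = -0.1587, g' = -0.891 → ψ = 0.392
  ψ = 0.392: g = 0.0052, g' = -0.984 → ψ = 0.397
Converged at ψ = 0.397.
Compositions from xᵢ = zᵢ/(1+ψ(Kᵢ−1)), yᵢ = Kᵢxᵢ:
  A: x = 0.158, y = 0.618
  B: x = 0.090, y = 0.079
  C: x = 0.267, y = 0.128
  D: x = 0.484, y = 0.174

y_C = 0.128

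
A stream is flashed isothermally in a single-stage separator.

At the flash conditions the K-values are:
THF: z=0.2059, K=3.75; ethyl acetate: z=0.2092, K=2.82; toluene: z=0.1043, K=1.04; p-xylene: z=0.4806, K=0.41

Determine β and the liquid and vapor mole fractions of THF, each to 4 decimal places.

Let β = V/F and solve Σ zᵢ(Kᵢ−1)/(1+β(Kᵢ−1)) = 0.
Check two-phase: ΣzᵢKᵢ = 1.6676 > 1 and Σzᵢ/Kᵢ = 1.4016 > 1, so g(0) = 0.6676 > 0 and g(1) = -0.4016 < 0.
Newton iteration, β⁰ = 0.36:
  β = 0.3600: g = 0.15865, g' = -0.9160 → β = 0.5332
  β = 0.5332: g = 0.01320, g' = -0.7907 → β = 0.5499
Converged at β = 0.5499.
Compositions from xᵢ = zᵢ/(1+β(Kᵢ−1)), yᵢ = Kᵢxᵢ:
  THF: x = 0.0820, y = 0.3073
  ethyl acetate: x = 0.1046, y = 0.2948
  toluene: x = 0.1021, y = 0.1061
  p-xylene: x = 0.7114, y = 0.2917

β = 0.5499, x_THF = 0.0820, y_THF = 0.3073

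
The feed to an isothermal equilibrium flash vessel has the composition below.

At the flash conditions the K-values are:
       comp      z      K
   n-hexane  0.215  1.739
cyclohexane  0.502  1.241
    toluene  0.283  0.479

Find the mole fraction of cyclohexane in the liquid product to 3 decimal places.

x_cyclohexane = 0.438

Newton–Raphson from ψ = 0.5:
  ψ = 0.500: g = 0.0246, g' = -0.226 → ψ = 0.609
  ψ = 0.609: g = -0.0008, g' = -0.243 → ψ = 0.605
Converged at ψ = 0.605.
Compositions from xᵢ = zᵢ/(1+ψ(Kᵢ−1)), yᵢ = Kᵢxᵢ:
  n-hexane: x = 0.149, y = 0.258
  cyclohexane: x = 0.438, y = 0.544
  toluene: x = 0.413, y = 0.198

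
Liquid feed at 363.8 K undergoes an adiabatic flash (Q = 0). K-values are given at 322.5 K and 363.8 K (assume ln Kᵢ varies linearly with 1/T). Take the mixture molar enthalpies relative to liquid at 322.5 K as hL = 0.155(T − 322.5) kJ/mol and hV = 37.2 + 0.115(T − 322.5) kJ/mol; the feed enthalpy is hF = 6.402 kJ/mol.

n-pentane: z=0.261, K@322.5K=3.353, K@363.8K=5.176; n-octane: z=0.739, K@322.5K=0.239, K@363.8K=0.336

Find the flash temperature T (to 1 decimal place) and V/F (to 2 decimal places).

T = 337.6 K, V/F = 0.11

Adiabatic flash: solve Rachford–Rice at each trial T, then check hF = ψ·hV(T) + (1−ψ)·hL(T).
  T = 322.5 K: K = (3.353, 0.239), RR gives ψ = 0.029, H_out = 1.075 kJ/mol
  T = 363.8 K: K = (5.176, 0.336), RR gives ψ = 0.216, H_out = 14.084 kJ/mol
  T = 343.1 K: K = (4.219, 0.286), RR gives ψ = 0.136, H_out = 8.141 kJ/mol
  T = 332.8 K: K = (3.774, 0.262), RR gives ψ = 0.087, H_out = 4.812 kJ/mol
  T = 338.0 K: K = (3.996, 0.274), RR gives ψ = 0.113, H_out = 6.534 kJ/mol
  T = 335.4 K: K = (3.884, 0.268), RR gives ψ = 0.100, H_out = 5.685 kJ/mol
  T = 336.7 K: K = (3.940, 0.271), RR gives ψ = 0.107, H_out = 6.112 kJ/mol
Linear interpolation between T = 336.7 (H_out = 6.112) and T = 338.0 (H_out = 6.534) on hF = 6.402 gives T ≈ 337.6 K, at which ψ = 0.11.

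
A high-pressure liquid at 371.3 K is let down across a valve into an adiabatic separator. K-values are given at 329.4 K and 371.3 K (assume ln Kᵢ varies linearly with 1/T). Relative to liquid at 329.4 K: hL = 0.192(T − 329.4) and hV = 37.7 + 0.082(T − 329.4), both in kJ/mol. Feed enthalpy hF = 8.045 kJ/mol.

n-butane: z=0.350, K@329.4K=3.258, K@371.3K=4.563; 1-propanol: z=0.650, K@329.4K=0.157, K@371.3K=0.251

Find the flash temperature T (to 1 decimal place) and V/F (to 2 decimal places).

T = 338.9 K, V/F = 0.17

Adiabatic flash: solve Rachford–Rice at each trial T, then check hF = ψ·hV(T) + (1−ψ)·hL(T).
  T = 329.4 K: K = (3.258, 0.157), RR gives ψ = 0.127, H_out = 4.800 kJ/mol
  T = 371.3 K: K = (4.563, 0.251), RR gives ψ = 0.285, H_out = 17.471 kJ/mol
  T = 350.4 K: K = (3.896, 0.201), RR gives ψ = 0.214, H_out = 11.600 kJ/mol
  T = 339.9 K: K = (3.573, 0.179), RR gives ψ = 0.173, H_out = 8.353 kJ/mol
  T = 334.6 K: K = (3.413, 0.167), RR gives ψ = 0.151, H_out = 6.605 kJ/mol
  T = 337.2 K: K = (3.491, 0.173), RR gives ψ = 0.162, H_out = 7.473 kJ/mol
  T = 338.5 K: K = (3.530, 0.176), RR gives ψ = 0.168, H_out = 7.899 kJ/mol
  T = 339.2 K: K = (3.551, 0.177), RR gives ψ = 0.171, H_out = 8.127 kJ/mol
Linear interpolation between T = 338.5 (H_out = 7.899) and T = 339.2 (H_out = 8.127) on hF = 8.045 gives T ≈ 338.9 K, at which ψ = 0.17.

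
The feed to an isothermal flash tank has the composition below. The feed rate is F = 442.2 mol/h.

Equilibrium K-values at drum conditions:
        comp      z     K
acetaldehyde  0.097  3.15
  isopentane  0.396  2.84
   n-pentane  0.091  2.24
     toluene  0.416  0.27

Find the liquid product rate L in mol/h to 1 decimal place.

Rachford–Rice: g(V/F) = Σ zᵢ(Kᵢ−1)/(1+V/F(Kᵢ−1)) = 0.
g(0) = ΣzᵢKᵢ − 1 = 0.746 and g(1) = 1 − Σzᵢ/Kᵢ = -0.752, so a root lies in (0, 1).
Iterate (Newton) starting at V/F = 0.39:
  V/F = 0.390: g = 0.1892, g' = -1.084 → V/F = 0.565
  V/F = 0.565: g = 0.0014, g' = -1.104 → V/F = 0.566
Converged at V/F = 0.566.
Then V = V/F·F = 0.5658·442.2 = 250.2 mol/h and L = F − V = 192.0 mol/h.

L = 192.0 mol/h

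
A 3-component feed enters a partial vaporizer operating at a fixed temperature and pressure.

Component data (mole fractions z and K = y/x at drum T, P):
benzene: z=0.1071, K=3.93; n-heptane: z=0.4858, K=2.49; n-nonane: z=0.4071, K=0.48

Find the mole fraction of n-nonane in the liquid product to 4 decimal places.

Material balance + equilibrium reduce to Σ zᵢ(Kᵢ−1)/(1+ψ(Kᵢ−1)) = 0.
Check two-phase: ΣzᵢKᵢ = 1.8260 > 1 and Σzᵢ/Kᵢ = 1.0705 > 1, so g(0) = 0.8260 > 0 and g(1) = -0.0705 < 0.
Newton–Raphson from ψ = 0.64:
  ψ = 0.6400: g = 0.16237, g' = -0.6411 → ψ = 0.8933
  ψ = 0.8933: g = 0.00196, g' = -0.6526 → ψ = 0.8963
Converged at ψ = 0.8963.
Compositions from xᵢ = zᵢ/(1+ψ(Kᵢ−1)), yᵢ = Kᵢxᵢ:
  benzene: x = 0.0295, y = 0.1161
  n-heptane: x = 0.2080, y = 0.5179
  n-nonane: x = 0.7625, y = 0.3660

x_n-nonane = 0.7625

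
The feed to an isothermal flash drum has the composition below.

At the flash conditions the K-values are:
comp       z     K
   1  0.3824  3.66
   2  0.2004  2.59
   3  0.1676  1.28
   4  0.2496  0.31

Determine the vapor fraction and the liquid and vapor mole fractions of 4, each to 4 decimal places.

Newton iteration, ψ⁰ = 0.5:
  ψ = 0.5000: g = 0.39230, g' = -0.9427 → ψ = 0.9161
  ψ = 0.9161: g = -0.00516, g' = -1.1995 → ψ = 0.9118
Converged at ψ = 0.9118.
Compositions from xᵢ = zᵢ/(1+ψ(Kᵢ−1)), yᵢ = Kᵢxᵢ:
  1: x = 0.1116, y = 0.4086
  2: x = 0.0818, y = 0.2119
  3: x = 0.1335, y = 0.1709
  4: x = 0.6730, y = 0.2086

ψ = 0.9118, x_4 = 0.6730, y_4 = 0.2086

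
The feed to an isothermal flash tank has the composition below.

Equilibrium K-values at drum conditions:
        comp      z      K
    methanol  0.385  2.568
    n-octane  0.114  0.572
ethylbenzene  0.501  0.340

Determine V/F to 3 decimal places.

V/F = 0.230

Newton iteration, V/F⁰ = 0.5:
  V/F = 0.500: g = -0.2172, g' = -0.817 → V/F = 0.234
  V/F = 0.234: g = -0.0039, g' = -0.837 → V/F = 0.230
Converged at V/F = 0.230.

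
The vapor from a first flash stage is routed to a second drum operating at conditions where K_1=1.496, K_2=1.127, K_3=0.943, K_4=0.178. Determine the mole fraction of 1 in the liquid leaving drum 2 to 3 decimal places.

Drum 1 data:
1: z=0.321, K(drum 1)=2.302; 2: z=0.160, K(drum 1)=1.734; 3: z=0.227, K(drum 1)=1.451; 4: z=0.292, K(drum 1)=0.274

Drum 1:
Rachford–Rice: g(ψ₁) = Σ zᵢ(Kᵢ−1)/(1+ψ₁(Kᵢ−1)) = 0.
Check two-phase: ΣzᵢKᵢ = 1.426 > 1 and Σzᵢ/Kᵢ = 1.454 > 1, so g(0) = 0.426 > 0 and g(1) = -0.454 < 0.
Newton iteration, ψ₁⁰ = 0.5:
  ψ₁ = 0.500: g = 0.0898, g' = -0.656 → ψ₁ = 0.637
  ψ₁ = 0.637: g = -0.0063, g' = -0.763 → ψ₁ = 0.629
Converged at ψ₁ = 0.629.
Drum-1 compositions:
  1: x = 0.177, y = 0.406
  2: x = 0.109, y = 0.190
  3: x = 0.177, y = 0.257
  4: x = 0.537, y = 0.147
Drum-2 feed = drum-1 vapor: z₂ = (0.4064, 0.1898, 0.2566, 0.1472).
Drum 2:
Material balance + equilibrium reduce to Σ zᵢ(Kᵢ−1)/(1+ψ₂(Kᵢ−1)) = 0.
Feasibility: ΣzᵢKᵢ = 1.090, Σzᵢ/Kᵢ = 1.539 — both > 1, two phases present.
Newton–Raphson from ψ₂ = 0.5:
  ψ₂ = 0.500: g = -0.0363, g' = -0.354 → ψ₂ = 0.398
  ψ₂ = 0.398: g = -0.0034, g' = -0.293 → ψ₂ = 0.386
Converged at ψ₂ = 0.386.
  1: x = 0.341, y = 0.510
  2: x = 0.181, y = 0.204
  3: x = 0.262, y = 0.247
  4: x = 0.216, y = 0.038

x_1 (drum 2) = 0.341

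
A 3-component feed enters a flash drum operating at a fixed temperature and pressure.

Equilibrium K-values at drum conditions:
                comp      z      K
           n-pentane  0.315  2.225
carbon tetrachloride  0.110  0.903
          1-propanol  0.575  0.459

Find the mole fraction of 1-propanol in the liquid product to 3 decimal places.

x_1-propanol = 0.610

Material balance + equilibrium reduce to Σ zᵢ(Kᵢ−1)/(1+β(Kᵢ−1)) = 0.
Check two-phase: ΣzᵢKᵢ = 1.064 > 1 and Σzᵢ/Kᵢ = 1.516 > 1, so g(0) = 0.064 > 0 and g(1) = -0.516 < 0.
Iterate (Newton) starting at β = 0.5:
  β = 0.500: g = -0.1983, g' = -0.499 → β = 0.103
  β = 0.103: g = 0.0026, g' = -0.563 → β = 0.107
Converged at β = 0.107.
Compositions from xᵢ = zᵢ/(1+β(Kᵢ−1)), yᵢ = Kᵢxᵢ:
  n-pentane: x = 0.278, y = 0.619
  carbon tetrachloride: x = 0.111, y = 0.100
  1-propanol: x = 0.610, y = 0.280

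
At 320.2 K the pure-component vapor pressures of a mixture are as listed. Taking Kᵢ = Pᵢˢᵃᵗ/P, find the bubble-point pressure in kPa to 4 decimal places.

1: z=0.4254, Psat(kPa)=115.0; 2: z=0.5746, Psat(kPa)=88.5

At the bubble point ψ → 0, so ΣzᵢKᵢ = 1 with Kᵢ = Pᵢˢᵃᵗ/P ⇒ P = ΣzᵢPᵢˢᵃᵗ.
P = 0.4254·115.0 + 0.5746·88.5 = 99.7731 kPa

Pbub = 99.7731 kPa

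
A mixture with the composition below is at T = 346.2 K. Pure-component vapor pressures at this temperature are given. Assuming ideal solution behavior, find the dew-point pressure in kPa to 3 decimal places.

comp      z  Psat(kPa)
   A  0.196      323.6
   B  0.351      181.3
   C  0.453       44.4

At the dew point ψ → 1, so Σzᵢ/Kᵢ = 1 with Kᵢ = Pᵢˢᵃᵗ/P ⇒ 1/P = Σzᵢ/Pᵢˢᵃᵗ.
1/P = 0.196/323.6 + 0.351/181.3 + 0.453/44.4 = 0.012744 ⇒ P = 78.466 kPa

Pdew = 78.466 kPa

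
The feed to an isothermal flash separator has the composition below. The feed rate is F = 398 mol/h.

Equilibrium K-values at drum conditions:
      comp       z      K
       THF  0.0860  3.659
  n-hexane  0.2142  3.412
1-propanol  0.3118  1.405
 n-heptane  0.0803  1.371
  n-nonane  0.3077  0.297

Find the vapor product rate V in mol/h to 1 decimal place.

Rachford–Rice: g(V/F) = Σ zᵢ(Kᵢ−1)/(1+V/F(Kᵢ−1)) = 0.
Feasibility: ΣzᵢKᵢ = 1.6851, Σzᵢ/Kᵢ = 1.4028 — both > 1, two phases present.
Iterate (Newton) starting at V/F = 0.32:
  V/F = 0.3200: g = 0.27446, g' = -0.8765 → V/F = 0.6331
  V/F = 0.6331: g = 0.02447, g' = -0.8131 → V/F = 0.6632
  V/F = 0.6632: g = -0.00034, g' = -0.8367 → V/F = 0.6628
Converged at V/F = 0.6628.
Then V = V/F·F = 0.6628·398 = 263.8 mol/h and L = F − V = 134.2 mol/h.

V = 263.8 mol/h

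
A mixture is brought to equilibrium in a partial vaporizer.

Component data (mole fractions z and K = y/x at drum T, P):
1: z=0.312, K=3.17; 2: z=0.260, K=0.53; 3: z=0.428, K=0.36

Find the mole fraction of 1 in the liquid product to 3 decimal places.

x_1 = 0.210

Material balance + equilibrium reduce to Σ zᵢ(Kᵢ−1)/(1+ψ(Kᵢ−1)) = 0.
Check two-phase: ΣzᵢKᵢ = 1.281 > 1 and Σzᵢ/Kᵢ = 1.778 > 1, so g(0) = 0.281 > 0 and g(1) = -0.778 < 0.
Newton iteration, ψ⁰ = 0.54:
  ψ = 0.540: g = -0.2706, g' = -0.824 → ψ = 0.212
  ψ = 0.212: g = 0.0115, g' = -0.995 → ψ = 0.223
Converged at ψ = 0.223.
Compositions from xᵢ = zᵢ/(1+ψ(Kᵢ−1)), yᵢ = Kᵢxᵢ:
  1: x = 0.210, y = 0.666
  2: x = 0.290, y = 0.154
  3: x = 0.499, y = 0.180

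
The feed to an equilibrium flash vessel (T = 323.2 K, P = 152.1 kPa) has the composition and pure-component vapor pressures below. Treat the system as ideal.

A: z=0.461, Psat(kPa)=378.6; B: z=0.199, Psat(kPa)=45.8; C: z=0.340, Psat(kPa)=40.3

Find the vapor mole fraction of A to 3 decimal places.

Raoult's law: Kᵢ = Pᵢˢᵃᵗ/P = Pᵢˢᵃᵗ/152.1.
  K_A = 378.6/152.1 = 2.48915, K_B = 45.8/152.1 = 0.30112, K_C = 40.3/152.1 = 0.26496
Let ψ = V/F and solve Σ zᵢ(Kᵢ−1)/(1+ψ(Kᵢ−1)) = 0.
Feasibility: ΣzᵢKᵢ = 1.298, Σzᵢ/Kᵢ = 2.129 — both > 1, two phases present.
Newton–Raphson from ψ = 0.5:
  ψ = 0.500: g = -0.2154, g' = -1.025 → ψ = 0.290
  ψ = 0.290: g = -0.0124, g' = -0.948 → ψ = 0.277
Converged at ψ = 0.277.
Compositions from xᵢ = zᵢ/(1+ψ(Kᵢ−1)), yᵢ = Kᵢxᵢ:
  A: x = 0.326, y = 0.813
  B: x = 0.247, y = 0.074
  C: x = 0.427, y = 0.113

y_A = 0.813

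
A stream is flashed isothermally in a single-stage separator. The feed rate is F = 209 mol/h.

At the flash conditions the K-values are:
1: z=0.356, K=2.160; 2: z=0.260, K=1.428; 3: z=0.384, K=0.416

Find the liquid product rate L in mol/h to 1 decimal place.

Rachford–Rice: g(ψ) = Σ zᵢ(Kᵢ−1)/(1+ψ(Kᵢ−1)) = 0.
Feasibility: ΣzᵢKᵢ = 1.300, Σzᵢ/Kᵢ = 1.270 — both > 1, two phases present.
Iterate (Newton) starting at ψ = 0.62:
  ψ = 0.620: g = -0.0234, g' = -0.514 → ψ = 0.574
Converged at ψ = 0.574.
Then V = ψ·F = 0.5738·209 = 119.9 mol/h and L = F − V = 89.1 mol/h.

L = 89.1 mol/h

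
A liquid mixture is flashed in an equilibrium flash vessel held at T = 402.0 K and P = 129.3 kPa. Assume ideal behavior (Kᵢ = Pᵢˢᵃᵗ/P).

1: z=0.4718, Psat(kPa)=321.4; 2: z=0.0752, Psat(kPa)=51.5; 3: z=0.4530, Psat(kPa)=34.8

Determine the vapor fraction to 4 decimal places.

Raoult's law: Kᵢ = Pᵢˢᵃᵗ/P = Pᵢˢᵃᵗ/129.3.
  K_1 = 321.4/129.3 = 2.485692, K_2 = 51.5/129.3 = 0.398299, K_3 = 34.8/129.3 = 0.269142
Iterate (Newton) starting at ψ = 0.61:
  ψ = 0.6100: g = -0.30120, g' = -1.1424 → ψ = 0.3463
  ψ = 0.3463: g = -0.03764, g' = -0.9312 → ψ = 0.3059
  ψ = 0.3059: g = 0.00004, g' = -0.9345 → ψ = 0.3060
Converged at ψ = 0.3060.

ψ = 0.3060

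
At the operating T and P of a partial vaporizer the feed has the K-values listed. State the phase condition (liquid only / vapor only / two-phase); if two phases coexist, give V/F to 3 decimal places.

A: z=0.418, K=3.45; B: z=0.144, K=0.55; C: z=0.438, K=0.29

two-phase, V/F = 0.403

ΣzᵢKᵢ = 1.648; Σzᵢ/Kᵢ = 1.893.
Both exceed 1, so a two-phase solution exists.
Rachford–Rice: g(ψ) = Σ zᵢ(Kᵢ−1)/(1+ψ(Kᵢ−1)) = 0.
Iterate (Newton) starting at ψ = 0.37:
  ψ = 0.370: g = 0.0376, g' = -1.138 → ψ = 0.403
Converged at ψ = 0.403.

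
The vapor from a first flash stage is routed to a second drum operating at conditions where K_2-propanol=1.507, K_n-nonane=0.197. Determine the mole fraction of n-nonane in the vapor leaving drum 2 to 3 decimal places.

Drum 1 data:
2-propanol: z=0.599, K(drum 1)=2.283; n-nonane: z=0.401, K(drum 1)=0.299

y_n-nonane (drum 2) = 0.076

Drum 1:
Material balance + equilibrium reduce to Σ zᵢ(Kᵢ−1)/(1+ψ₁(Kᵢ−1)) = 0.
Check two-phase: ΣzᵢKᵢ = 1.487 > 1 and Σzᵢ/Kᵢ = 1.604 > 1, so g(0) = 0.487 > 0 and g(1) = -0.604 < 0.
Newton iteration, ψ₁⁰ = 0.62:
  ψ₁ = 0.620: g = -0.0692, g' = -0.922 → ψ₁ = 0.545
  ψ₁ = 0.545: g = -0.0026, g' = -0.858 → ψ₁ = 0.542
Converged at ψ₁ = 0.542.
Drum-1 compositions:
  2-propanol: x = 0.353, y = 0.807
  n-nonane: x = 0.647, y = 0.193
Drum-2 feed = drum-1 vapor: z₂ = (0.8066, 0.1934).
Drum 2:
Binary case is linear: z₁(K₁−1)(1+ψ₂(K₂−1)) + z₂(K₂−1)(1+ψ₂(K₁−1)) = 0
⇒ ψ₂ = [z₁(K₁−1)+z₂(K₂−1)] / [−(K₁−1)(K₂−1)] = 0.2537/0.4071 = 0.623
  2-propanol: x = 0.613, y = 0.924
  n-nonane: x = 0.387, y = 0.076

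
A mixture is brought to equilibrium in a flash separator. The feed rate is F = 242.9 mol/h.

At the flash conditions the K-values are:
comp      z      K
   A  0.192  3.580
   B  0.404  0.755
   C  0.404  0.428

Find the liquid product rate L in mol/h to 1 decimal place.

L = 206.0 mol/h

Material balance + equilibrium reduce to Σ zᵢ(Kᵢ−1)/(1+V/F(Kᵢ−1)) = 0.
g(0) = ΣzᵢKᵢ − 1 = 0.165 and g(1) = 1 − Σzᵢ/Kᵢ = -0.533, so a root lies in (0, 1).
Newton–Raphson from V/F = 0.65:
  V/F = 0.650: g = -0.3005, g' = -0.548 → V/F = 0.101
  V/F = 0.101: g = 0.0461, g' = -0.978 → V/F = 0.148
  V/F = 0.148: g = 0.0031, g' = -0.853 → V/F = 0.152
Converged at V/F = 0.152.
Then V = V/F·F = 0.1519·242.9 = 36.9 mol/h and L = F − V = 206.0 mol/h.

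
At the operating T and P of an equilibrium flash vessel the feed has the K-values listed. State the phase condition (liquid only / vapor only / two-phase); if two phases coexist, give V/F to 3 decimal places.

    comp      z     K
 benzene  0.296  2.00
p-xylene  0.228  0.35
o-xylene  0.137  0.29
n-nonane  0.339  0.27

ΣzᵢKᵢ = 0.803; Σzᵢ/Kᵢ = 2.527.
Since ΣzᵢKᵢ < 1 the mixture is below its bubble point — single liquid phase.

liquid only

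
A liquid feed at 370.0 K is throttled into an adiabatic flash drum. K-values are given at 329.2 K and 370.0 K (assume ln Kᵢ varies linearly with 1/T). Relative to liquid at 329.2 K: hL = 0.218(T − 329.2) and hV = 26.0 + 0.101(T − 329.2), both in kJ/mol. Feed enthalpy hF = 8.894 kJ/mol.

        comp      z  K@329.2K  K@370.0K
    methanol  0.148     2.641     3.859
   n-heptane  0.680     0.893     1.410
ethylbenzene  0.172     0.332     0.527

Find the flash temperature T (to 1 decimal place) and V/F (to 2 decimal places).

T = 334.4 K, V/F = 0.31

Adiabatic flash: solve Rachford–Rice at each trial T, then check hF = ψ·hV(T) + (1−ψ)·hL(T).
  T = 329.2 K: K = (2.641, 0.893, 0.332), RR gives ψ = 0.132, H_out = 3.419 kJ/mol
  T = 370.0 K: K = (3.859, 1.410, 0.527), RR gives ψ = 1.000, H_out = 30.121 kJ/mol
  T = 349.6 K: K = (3.228, 1.137, 0.424), RR gives ψ = 0.861, H_out = 24.766 kJ/mol
  T = 339.4 K: K = (2.929, 1.011, 0.377), RR gives ψ = 0.490, H_out = 14.383 kJ/mol
  T = 334.3 K: K = (2.783, 0.951, 0.354), RR gives ψ = 0.301, H_out = 8.770 kJ/mol
  T = 336.9 K: K = (2.857, 0.982, 0.365), RR gives ψ = 0.396, H_out = 11.620 kJ/mol
  T = 335.6 K: K = (2.820, 0.966, 0.360), RR gives ψ = 0.348, H_out = 10.188 kJ/mol
Linear interpolation between T = 334.3 (H_out = 8.770) and T = 335.6 (H_out = 10.188) on hF = 8.894 gives T ≈ 334.4 K, at which ψ = 0.31.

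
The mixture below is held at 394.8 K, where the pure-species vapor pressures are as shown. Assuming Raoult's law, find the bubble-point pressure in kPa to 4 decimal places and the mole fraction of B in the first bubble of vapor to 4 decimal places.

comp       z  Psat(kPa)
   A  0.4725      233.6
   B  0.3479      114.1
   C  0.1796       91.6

At the bubble point ψ → 0, so ΣzᵢKᵢ = 1 with Kᵢ = Pᵢˢᵃᵗ/P ⇒ P = ΣzᵢPᵢˢᵃᵗ.
P = 0.4725·233.6 + 0.3479·114.1 + 0.1796·91.6 = 166.5227 kPa
yᵢ = zᵢPᵢˢᵃᵗ/P ⇒ y_B = 0.3479·114.1/166.5227 = 0.2384

Pbub = 166.5227 kPa, y_B = 0.2384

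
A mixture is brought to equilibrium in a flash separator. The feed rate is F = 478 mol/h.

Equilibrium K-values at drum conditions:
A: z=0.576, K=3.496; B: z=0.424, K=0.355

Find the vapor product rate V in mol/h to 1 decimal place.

Material balance + equilibrium reduce to Σ zᵢ(Kᵢ−1)/(1+β(Kᵢ−1)) = 0.
Check two-phase: ΣzᵢKᵢ = 2.164 > 1 and Σzᵢ/Kᵢ = 1.359 > 1, so g(0) = 1.164 > 0 and g(1) = -0.359 < 0.
Binary case is linear: z₁(K₁−1)(1+β(K₂−1)) + z₂(K₂−1)(1+β(K₁−1)) = 0
⇒ β = [z₁(K₁−1)+z₂(K₂−1)] / [−(K₁−1)(K₂−1)] = 1.1642/1.6099 = 0.723
Then V = β·F = 0.7232·478 = 345.7 mol/h and L = F − V = 132.3 mol/h.

V = 345.7 mol/h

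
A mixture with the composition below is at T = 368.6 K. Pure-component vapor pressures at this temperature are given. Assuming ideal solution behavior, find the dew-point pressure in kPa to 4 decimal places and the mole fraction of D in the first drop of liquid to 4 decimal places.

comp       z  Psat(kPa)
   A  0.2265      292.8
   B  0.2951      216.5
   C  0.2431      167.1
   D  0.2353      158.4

Pdew = 196.9702 kPa, x_D = 0.2926

At the dew point ψ → 1, so Σzᵢ/Kᵢ = 1 with Kᵢ = Pᵢˢᵃᵗ/P ⇒ 1/P = Σzᵢ/Pᵢˢᵃᵗ.
1/P = 0.2265/292.8 + 0.2951/216.5 + 0.2431/167.1 + 0.2353/158.4 = 0.0050769 ⇒ P = 196.9702 kPa
xᵢ = zᵢP/Pᵢˢᵃᵗ ⇒ x_D = 0.2353·196.9702/158.4 = 0.2926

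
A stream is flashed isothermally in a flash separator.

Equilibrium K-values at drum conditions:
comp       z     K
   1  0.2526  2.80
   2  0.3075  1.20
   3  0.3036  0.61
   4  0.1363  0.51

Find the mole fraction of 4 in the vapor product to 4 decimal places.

Rachford–Rice: g(V/F) = Σ zᵢ(Kᵢ−1)/(1+V/F(Kᵢ−1)) = 0.
Check two-phase: ΣzᵢKᵢ = 1.3310 > 1 and Σzᵢ/Kᵢ = 1.1114 > 1, so g(0) = 0.3310 > 0 and g(1) = -0.1114 < 0.
Iterate (Newton) starting at V/F = 0.51:
  V/F = 0.5100: g = 0.05603, g' = -0.3627 → V/F = 0.6645
  V/F = 0.6645: g = 0.00248, g' = -0.3354 → V/F = 0.6719
Converged at V/F = 0.6719.
Compositions from xᵢ = zᵢ/(1+V/F(Kᵢ−1)), yᵢ = Kᵢxᵢ:
  1: x = 0.1143, y = 0.3201
  2: x = 0.2711, y = 0.3253
  3: x = 0.4114, y = 0.2510
  4: x = 0.2032, y = 0.1036

y_4 = 0.1036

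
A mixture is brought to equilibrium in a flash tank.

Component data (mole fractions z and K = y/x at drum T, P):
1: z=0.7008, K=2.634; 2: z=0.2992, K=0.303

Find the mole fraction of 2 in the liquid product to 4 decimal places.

x_2 = 0.7010

Material balance + equilibrium reduce to Σ zᵢ(Kᵢ−1)/(1+V/F(Kᵢ−1)) = 0.
Check two-phase: ΣzᵢKᵢ = 1.9366 > 1 and Σzᵢ/Kᵢ = 1.2535 > 1, so g(0) = 0.9366 > 0 and g(1) = -0.2535 < 0.
Binary case is linear: z₁(K₁−1)(1+V/F(K₂−1)) + z₂(K₂−1)(1+V/F(K₁−1)) = 0
⇒ V/F = [z₁(K₁−1)+z₂(K₂−1)] / [−(K₁−1)(K₂−1)] = 0.93656/1.13890 = 0.8223
Compositions from xᵢ = zᵢ/(1+V/F(Kᵢ−1)), yᵢ = Kᵢxᵢ:
  1: x = 0.2990, y = 0.7876
  2: x = 0.7010, y = 0.2124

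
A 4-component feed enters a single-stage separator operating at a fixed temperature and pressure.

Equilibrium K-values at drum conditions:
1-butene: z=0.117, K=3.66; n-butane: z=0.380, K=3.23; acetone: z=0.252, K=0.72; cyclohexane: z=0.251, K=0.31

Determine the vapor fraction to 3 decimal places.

ψ = 0.719

Rachford–Rice: g(ψ) = Σ zᵢ(Kᵢ−1)/(1+ψ(Kᵢ−1)) = 0.
Check two-phase: ΣzᵢKᵢ = 1.915 > 1 and Σzᵢ/Kᵢ = 1.309 > 1, so g(0) = 0.915 > 0 and g(1) = -0.309 < 0.
Newton–Raphson from ψ = 0.52:
  ψ = 0.520: g = 0.1703, g' = -0.869 → ψ = 0.716
  ψ = 0.716: g = 0.0029, g' = -0.876 → ψ = 0.719
Converged at ψ = 0.719.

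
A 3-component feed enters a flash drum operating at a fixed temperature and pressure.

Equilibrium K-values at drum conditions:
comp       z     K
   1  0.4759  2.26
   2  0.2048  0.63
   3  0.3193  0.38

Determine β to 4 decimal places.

Newton–Raphson from β = 0.57:
  β = 0.5700: g = -0.05320, g' = -0.5945 → β = 0.4805
  β = 0.4805: g = -0.00063, g' = -0.5836 → β = 0.4794
Converged at β = 0.4794.

β = 0.4794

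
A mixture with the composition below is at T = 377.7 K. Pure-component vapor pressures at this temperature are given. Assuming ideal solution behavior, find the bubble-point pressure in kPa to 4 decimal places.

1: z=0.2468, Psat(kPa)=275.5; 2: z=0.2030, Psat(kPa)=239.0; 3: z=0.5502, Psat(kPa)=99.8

Pbub = 171.4204 kPa

At the bubble point ψ → 0, so ΣzᵢKᵢ = 1 with Kᵢ = Pᵢˢᵃᵗ/P ⇒ P = ΣzᵢPᵢˢᵃᵗ.
P = 0.2468·275.5 + 0.2030·239.0 + 0.5502·99.8 = 171.4204 kPa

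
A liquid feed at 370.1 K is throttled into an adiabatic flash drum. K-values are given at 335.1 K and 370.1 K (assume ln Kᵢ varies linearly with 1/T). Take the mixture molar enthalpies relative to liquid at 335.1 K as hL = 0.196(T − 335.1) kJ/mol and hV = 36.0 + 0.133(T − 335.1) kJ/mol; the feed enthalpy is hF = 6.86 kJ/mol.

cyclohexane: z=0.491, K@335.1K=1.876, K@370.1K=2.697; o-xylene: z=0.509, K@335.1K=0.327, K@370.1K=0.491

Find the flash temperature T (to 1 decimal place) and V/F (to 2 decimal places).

T = 336.9 K, V/F = 0.18

Adiabatic flash: solve Rachford–Rice at each trial T, then check hF = ψ·hV(T) + (1−ψ)·hL(T).
  T = 335.1 K: K = (1.876, 0.327), RR gives ψ = 0.149, H_out = 5.347 kJ/mol
  T = 370.1 K: K = (2.697, 0.491), RR gives ψ = 0.665, H_out = 29.323 kJ/mol
  T = 352.6 K: K = (2.270, 0.405), RR gives ψ = 0.424, H_out = 18.226 kJ/mol
  T = 343.9 K: K = (2.070, 0.365), RR gives ψ = 0.297, H_out = 12.266 kJ/mol
  T = 339.5 K: K = (1.972, 0.346), RR gives ψ = 0.227, H_out = 8.958 kJ/mol
  T = 337.3 K: K = (1.924, 0.336), RR gives ψ = 0.189, H_out = 7.197 kJ/mol
Linear interpolation between T = 335.1 (H_out = 5.347) and T = 337.3 (H_out = 7.197) on hF = 6.86 gives T ≈ 336.9 K, at which ψ = 0.18.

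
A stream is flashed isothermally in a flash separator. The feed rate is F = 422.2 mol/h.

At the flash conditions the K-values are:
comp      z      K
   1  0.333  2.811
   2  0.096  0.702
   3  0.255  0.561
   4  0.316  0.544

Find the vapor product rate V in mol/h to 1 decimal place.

V = 172.9 mol/h

Rachford–Rice: g(V/F) = Σ zᵢ(Kᵢ−1)/(1+V/F(Kᵢ−1)) = 0.
Feasibility: ΣzᵢKᵢ = 1.318, Σzᵢ/Kᵢ = 1.291 — both > 1, two phases present.
Newton iteration, V/F⁰ = 0.61:
  V/F = 0.610: g = -0.1009, g' = -0.477 → V/F = 0.398
  V/F = 0.398: g = 0.0061, g' = -0.550 → V/F = 0.409
  V/F = 0.409: g = 0.0000, g' = -0.544 → V/F = 0.410
Converged at V/F = 0.410.
Then V = V/F·F = 0.4095·422.2 = 172.9 mol/h and L = F − V = 249.3 mol/h.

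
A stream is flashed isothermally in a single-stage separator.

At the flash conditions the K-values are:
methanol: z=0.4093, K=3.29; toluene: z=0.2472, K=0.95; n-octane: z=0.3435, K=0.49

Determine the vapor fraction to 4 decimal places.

ψ = 0.8423

Let ψ = V/F and solve Σ zᵢ(Kᵢ−1)/(1+ψ(Kᵢ−1)) = 0.
Check two-phase: ΣzᵢKᵢ = 1.7498 > 1 and Σzᵢ/Kᵢ = 1.0856 > 1, so g(0) = 0.7498 > 0 and g(1) = -0.0856 < 0.
Iterate (Newton) starting at ψ = 0.69:
  ψ = 0.6900: g = 0.08017, g' = -0.5358 → ψ = 0.8396
  ψ = 0.8396: g = 0.00141, g' = -0.5252 → ψ = 0.8423
Converged at ψ = 0.8423.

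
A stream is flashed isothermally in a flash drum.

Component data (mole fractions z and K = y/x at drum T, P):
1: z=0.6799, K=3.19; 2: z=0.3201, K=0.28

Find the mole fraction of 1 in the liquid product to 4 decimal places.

Material balance + equilibrium reduce to Σ zᵢ(Kᵢ−1)/(1+β(Kᵢ−1)) = 0.
Feasibility: ΣzᵢKᵢ = 2.2585, Σzᵢ/Kᵢ = 1.3563 — both > 1, two phases present.
Binary case is linear: z₁(K₁−1)(1+β(K₂−1)) + z₂(K₂−1)(1+β(K₁−1)) = 0
⇒ β = [z₁(K₁−1)+z₂(K₂−1)] / [−(K₁−1)(K₂−1)] = 1.25851/1.57680 = 0.7981
Compositions from xᵢ = zᵢ/(1+β(Kᵢ−1)), yᵢ = Kᵢxᵢ:
  1: x = 0.2474, y = 0.7893
  2: x = 0.7526, y = 0.2107

x_1 = 0.2474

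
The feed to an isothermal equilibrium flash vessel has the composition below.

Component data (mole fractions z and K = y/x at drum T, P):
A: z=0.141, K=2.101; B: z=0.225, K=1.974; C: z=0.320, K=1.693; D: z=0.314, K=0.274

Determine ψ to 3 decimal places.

ψ = 0.579

Rachford–Rice: g(ψ) = Σ zᵢ(Kᵢ−1)/(1+ψ(Kᵢ−1)) = 0.
Feasibility: ΣzᵢKᵢ = 1.368, Σzᵢ/Kᵢ = 1.516 — both > 1, two phases present.
Newton–Raphson from ψ = 0.6:
  ψ = 0.600: g = -0.0155, g' = -0.743 → ψ = 0.579
Converged at ψ = 0.579.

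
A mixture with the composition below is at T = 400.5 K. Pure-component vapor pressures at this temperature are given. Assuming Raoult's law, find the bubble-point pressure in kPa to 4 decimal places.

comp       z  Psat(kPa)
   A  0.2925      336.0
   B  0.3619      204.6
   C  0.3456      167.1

Pbub = 230.0745 kPa

At the bubble point ψ → 0, so ΣzᵢKᵢ = 1 with Kᵢ = Pᵢˢᵃᵗ/P ⇒ P = ΣzᵢPᵢˢᵃᵗ.
P = 0.2925·336.0 + 0.3619·204.6 + 0.3456·167.1 = 230.0745 kPa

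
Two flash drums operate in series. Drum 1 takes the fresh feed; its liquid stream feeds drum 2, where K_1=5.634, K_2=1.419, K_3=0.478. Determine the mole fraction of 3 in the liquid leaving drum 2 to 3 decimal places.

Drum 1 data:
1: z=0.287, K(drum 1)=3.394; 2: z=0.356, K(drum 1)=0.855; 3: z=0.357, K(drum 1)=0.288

x_3 (drum 2) = 0.650

Drum 1:
Iterate (Newton) starting at ψ₁ = 0.5:
  ψ₁ = 0.500: g = -0.1376, g' = -0.786 → ψ₁ = 0.325
  ψ₁ = 0.325: g = 0.0016, g' = -0.835 → ψ₁ = 0.327
Converged at ψ₁ = 0.327.
Drum-1 compositions:
  1: x = 0.161, y = 0.546
  2: x = 0.374, y = 0.320
  3: x = 0.465, y = 0.134
Drum-2 feed = drum-1 liquid: z₂ = (0.1610, 0.3737, 0.4653).
Drum 2:
Material balance + equilibrium reduce to Σ zᵢ(Kᵢ−1)/(1+ψ₂(Kᵢ−1)) = 0.
Check two-phase: ΣzᵢKᵢ = 1.660 > 1 and Σzᵢ/Kᵢ = 1.265 > 1, so g(0) = 0.660 > 0 and g(1) = -0.265 < 0.
Newton–Raphson from ψ₂ = 0.5:
  ψ₂ = 0.500: g = 0.0258, g' = -0.591 → ψ₂ = 0.544
Converged at ψ₂ = 0.544.
  1: x = 0.046, y = 0.258
  2: x = 0.304, y = 0.432
  3: x = 0.650, y = 0.311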